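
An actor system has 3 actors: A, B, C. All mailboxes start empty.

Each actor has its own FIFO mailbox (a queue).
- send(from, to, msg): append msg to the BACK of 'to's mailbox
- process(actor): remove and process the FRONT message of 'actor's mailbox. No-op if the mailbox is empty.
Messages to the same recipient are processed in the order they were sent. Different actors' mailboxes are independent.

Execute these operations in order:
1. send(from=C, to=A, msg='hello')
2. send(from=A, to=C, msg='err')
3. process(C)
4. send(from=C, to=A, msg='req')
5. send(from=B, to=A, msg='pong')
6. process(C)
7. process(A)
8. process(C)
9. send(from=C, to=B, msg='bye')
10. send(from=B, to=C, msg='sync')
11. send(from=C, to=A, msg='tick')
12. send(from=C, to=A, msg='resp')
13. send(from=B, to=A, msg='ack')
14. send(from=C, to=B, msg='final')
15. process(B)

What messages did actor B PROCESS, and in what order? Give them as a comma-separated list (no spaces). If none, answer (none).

After 1 (send(from=C, to=A, msg='hello')): A:[hello] B:[] C:[]
After 2 (send(from=A, to=C, msg='err')): A:[hello] B:[] C:[err]
After 3 (process(C)): A:[hello] B:[] C:[]
After 4 (send(from=C, to=A, msg='req')): A:[hello,req] B:[] C:[]
After 5 (send(from=B, to=A, msg='pong')): A:[hello,req,pong] B:[] C:[]
After 6 (process(C)): A:[hello,req,pong] B:[] C:[]
After 7 (process(A)): A:[req,pong] B:[] C:[]
After 8 (process(C)): A:[req,pong] B:[] C:[]
After 9 (send(from=C, to=B, msg='bye')): A:[req,pong] B:[bye] C:[]
After 10 (send(from=B, to=C, msg='sync')): A:[req,pong] B:[bye] C:[sync]
After 11 (send(from=C, to=A, msg='tick')): A:[req,pong,tick] B:[bye] C:[sync]
After 12 (send(from=C, to=A, msg='resp')): A:[req,pong,tick,resp] B:[bye] C:[sync]
After 13 (send(from=B, to=A, msg='ack')): A:[req,pong,tick,resp,ack] B:[bye] C:[sync]
After 14 (send(from=C, to=B, msg='final')): A:[req,pong,tick,resp,ack] B:[bye,final] C:[sync]
After 15 (process(B)): A:[req,pong,tick,resp,ack] B:[final] C:[sync]

Answer: bye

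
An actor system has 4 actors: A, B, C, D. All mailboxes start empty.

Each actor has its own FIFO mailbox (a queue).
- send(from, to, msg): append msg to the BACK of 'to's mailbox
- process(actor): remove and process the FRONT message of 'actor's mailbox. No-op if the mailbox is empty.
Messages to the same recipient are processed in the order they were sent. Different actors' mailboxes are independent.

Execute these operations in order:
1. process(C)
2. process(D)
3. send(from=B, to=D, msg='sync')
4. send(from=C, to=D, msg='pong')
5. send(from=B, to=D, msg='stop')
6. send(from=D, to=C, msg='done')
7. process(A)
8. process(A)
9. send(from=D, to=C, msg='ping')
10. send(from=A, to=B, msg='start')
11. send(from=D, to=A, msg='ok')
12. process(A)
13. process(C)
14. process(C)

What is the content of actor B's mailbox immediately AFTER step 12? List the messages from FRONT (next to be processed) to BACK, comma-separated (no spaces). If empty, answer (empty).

After 1 (process(C)): A:[] B:[] C:[] D:[]
After 2 (process(D)): A:[] B:[] C:[] D:[]
After 3 (send(from=B, to=D, msg='sync')): A:[] B:[] C:[] D:[sync]
After 4 (send(from=C, to=D, msg='pong')): A:[] B:[] C:[] D:[sync,pong]
After 5 (send(from=B, to=D, msg='stop')): A:[] B:[] C:[] D:[sync,pong,stop]
After 6 (send(from=D, to=C, msg='done')): A:[] B:[] C:[done] D:[sync,pong,stop]
After 7 (process(A)): A:[] B:[] C:[done] D:[sync,pong,stop]
After 8 (process(A)): A:[] B:[] C:[done] D:[sync,pong,stop]
After 9 (send(from=D, to=C, msg='ping')): A:[] B:[] C:[done,ping] D:[sync,pong,stop]
After 10 (send(from=A, to=B, msg='start')): A:[] B:[start] C:[done,ping] D:[sync,pong,stop]
After 11 (send(from=D, to=A, msg='ok')): A:[ok] B:[start] C:[done,ping] D:[sync,pong,stop]
After 12 (process(A)): A:[] B:[start] C:[done,ping] D:[sync,pong,stop]

start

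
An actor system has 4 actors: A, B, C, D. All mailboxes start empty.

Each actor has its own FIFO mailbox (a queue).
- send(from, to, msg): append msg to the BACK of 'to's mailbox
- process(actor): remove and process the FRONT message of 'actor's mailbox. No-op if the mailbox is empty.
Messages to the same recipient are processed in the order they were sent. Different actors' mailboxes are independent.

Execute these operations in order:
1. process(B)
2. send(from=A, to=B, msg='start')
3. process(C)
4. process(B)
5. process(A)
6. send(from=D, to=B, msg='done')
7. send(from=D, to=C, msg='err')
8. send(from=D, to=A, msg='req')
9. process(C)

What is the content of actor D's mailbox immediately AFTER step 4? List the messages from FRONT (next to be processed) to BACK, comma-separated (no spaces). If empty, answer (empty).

After 1 (process(B)): A:[] B:[] C:[] D:[]
After 2 (send(from=A, to=B, msg='start')): A:[] B:[start] C:[] D:[]
After 3 (process(C)): A:[] B:[start] C:[] D:[]
After 4 (process(B)): A:[] B:[] C:[] D:[]

(empty)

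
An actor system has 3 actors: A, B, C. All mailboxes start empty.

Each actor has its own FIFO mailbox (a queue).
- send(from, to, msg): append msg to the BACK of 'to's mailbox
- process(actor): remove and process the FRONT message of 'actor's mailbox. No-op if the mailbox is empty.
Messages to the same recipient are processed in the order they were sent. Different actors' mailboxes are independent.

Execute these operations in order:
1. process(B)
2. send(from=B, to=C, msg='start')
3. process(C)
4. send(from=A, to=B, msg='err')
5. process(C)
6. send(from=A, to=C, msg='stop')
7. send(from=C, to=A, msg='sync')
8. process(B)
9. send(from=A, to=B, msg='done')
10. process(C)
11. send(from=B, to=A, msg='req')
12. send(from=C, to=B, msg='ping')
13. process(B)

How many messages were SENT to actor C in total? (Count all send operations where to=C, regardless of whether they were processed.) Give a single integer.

Answer: 2

Derivation:
After 1 (process(B)): A:[] B:[] C:[]
After 2 (send(from=B, to=C, msg='start')): A:[] B:[] C:[start]
After 3 (process(C)): A:[] B:[] C:[]
After 4 (send(from=A, to=B, msg='err')): A:[] B:[err] C:[]
After 5 (process(C)): A:[] B:[err] C:[]
After 6 (send(from=A, to=C, msg='stop')): A:[] B:[err] C:[stop]
After 7 (send(from=C, to=A, msg='sync')): A:[sync] B:[err] C:[stop]
After 8 (process(B)): A:[sync] B:[] C:[stop]
After 9 (send(from=A, to=B, msg='done')): A:[sync] B:[done] C:[stop]
After 10 (process(C)): A:[sync] B:[done] C:[]
After 11 (send(from=B, to=A, msg='req')): A:[sync,req] B:[done] C:[]
After 12 (send(from=C, to=B, msg='ping')): A:[sync,req] B:[done,ping] C:[]
After 13 (process(B)): A:[sync,req] B:[ping] C:[]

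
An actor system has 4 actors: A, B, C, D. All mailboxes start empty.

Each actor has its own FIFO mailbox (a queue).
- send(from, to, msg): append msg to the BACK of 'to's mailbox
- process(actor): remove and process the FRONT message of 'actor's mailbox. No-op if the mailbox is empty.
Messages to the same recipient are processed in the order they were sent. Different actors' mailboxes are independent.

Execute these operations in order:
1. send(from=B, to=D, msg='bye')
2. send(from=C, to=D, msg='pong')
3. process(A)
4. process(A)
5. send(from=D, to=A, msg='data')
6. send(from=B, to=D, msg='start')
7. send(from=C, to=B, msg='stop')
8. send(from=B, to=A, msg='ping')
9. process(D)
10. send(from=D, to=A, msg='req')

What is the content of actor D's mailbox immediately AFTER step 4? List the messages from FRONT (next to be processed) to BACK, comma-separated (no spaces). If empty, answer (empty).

After 1 (send(from=B, to=D, msg='bye')): A:[] B:[] C:[] D:[bye]
After 2 (send(from=C, to=D, msg='pong')): A:[] B:[] C:[] D:[bye,pong]
After 3 (process(A)): A:[] B:[] C:[] D:[bye,pong]
After 4 (process(A)): A:[] B:[] C:[] D:[bye,pong]

bye,pong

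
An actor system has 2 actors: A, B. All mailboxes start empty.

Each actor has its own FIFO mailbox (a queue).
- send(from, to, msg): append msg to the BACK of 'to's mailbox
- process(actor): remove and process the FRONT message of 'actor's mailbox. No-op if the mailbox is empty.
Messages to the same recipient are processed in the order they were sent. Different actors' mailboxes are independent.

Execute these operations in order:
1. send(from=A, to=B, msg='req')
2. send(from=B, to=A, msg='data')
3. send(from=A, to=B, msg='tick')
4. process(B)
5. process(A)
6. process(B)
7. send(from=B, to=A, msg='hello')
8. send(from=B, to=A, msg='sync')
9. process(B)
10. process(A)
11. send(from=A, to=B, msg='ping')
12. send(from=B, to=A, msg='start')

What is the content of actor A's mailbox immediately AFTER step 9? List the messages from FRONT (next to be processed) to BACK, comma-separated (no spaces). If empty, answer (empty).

After 1 (send(from=A, to=B, msg='req')): A:[] B:[req]
After 2 (send(from=B, to=A, msg='data')): A:[data] B:[req]
After 3 (send(from=A, to=B, msg='tick')): A:[data] B:[req,tick]
After 4 (process(B)): A:[data] B:[tick]
After 5 (process(A)): A:[] B:[tick]
After 6 (process(B)): A:[] B:[]
After 7 (send(from=B, to=A, msg='hello')): A:[hello] B:[]
After 8 (send(from=B, to=A, msg='sync')): A:[hello,sync] B:[]
After 9 (process(B)): A:[hello,sync] B:[]

hello,sync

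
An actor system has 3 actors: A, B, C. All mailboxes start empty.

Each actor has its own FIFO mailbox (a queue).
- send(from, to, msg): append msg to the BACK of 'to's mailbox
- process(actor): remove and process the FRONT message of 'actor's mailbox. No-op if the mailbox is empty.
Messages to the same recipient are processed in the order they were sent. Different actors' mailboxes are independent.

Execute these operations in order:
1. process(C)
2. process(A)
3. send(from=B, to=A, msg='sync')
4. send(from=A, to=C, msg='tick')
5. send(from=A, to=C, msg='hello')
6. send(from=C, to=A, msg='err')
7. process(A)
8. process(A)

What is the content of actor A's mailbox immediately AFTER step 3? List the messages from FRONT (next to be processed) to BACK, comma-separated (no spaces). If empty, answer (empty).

After 1 (process(C)): A:[] B:[] C:[]
After 2 (process(A)): A:[] B:[] C:[]
After 3 (send(from=B, to=A, msg='sync')): A:[sync] B:[] C:[]

sync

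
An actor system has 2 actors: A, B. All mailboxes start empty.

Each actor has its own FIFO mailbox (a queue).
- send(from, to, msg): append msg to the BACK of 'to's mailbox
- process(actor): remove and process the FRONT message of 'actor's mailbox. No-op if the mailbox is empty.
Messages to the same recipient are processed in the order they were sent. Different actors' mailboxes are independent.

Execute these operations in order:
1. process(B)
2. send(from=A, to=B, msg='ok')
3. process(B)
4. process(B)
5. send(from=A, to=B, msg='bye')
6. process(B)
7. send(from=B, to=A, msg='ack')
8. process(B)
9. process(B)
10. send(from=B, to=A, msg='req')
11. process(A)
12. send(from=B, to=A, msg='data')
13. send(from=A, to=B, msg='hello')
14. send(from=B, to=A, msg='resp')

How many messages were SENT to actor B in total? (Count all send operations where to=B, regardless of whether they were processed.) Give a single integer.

After 1 (process(B)): A:[] B:[]
After 2 (send(from=A, to=B, msg='ok')): A:[] B:[ok]
After 3 (process(B)): A:[] B:[]
After 4 (process(B)): A:[] B:[]
After 5 (send(from=A, to=B, msg='bye')): A:[] B:[bye]
After 6 (process(B)): A:[] B:[]
After 7 (send(from=B, to=A, msg='ack')): A:[ack] B:[]
After 8 (process(B)): A:[ack] B:[]
After 9 (process(B)): A:[ack] B:[]
After 10 (send(from=B, to=A, msg='req')): A:[ack,req] B:[]
After 11 (process(A)): A:[req] B:[]
After 12 (send(from=B, to=A, msg='data')): A:[req,data] B:[]
After 13 (send(from=A, to=B, msg='hello')): A:[req,data] B:[hello]
After 14 (send(from=B, to=A, msg='resp')): A:[req,data,resp] B:[hello]

Answer: 3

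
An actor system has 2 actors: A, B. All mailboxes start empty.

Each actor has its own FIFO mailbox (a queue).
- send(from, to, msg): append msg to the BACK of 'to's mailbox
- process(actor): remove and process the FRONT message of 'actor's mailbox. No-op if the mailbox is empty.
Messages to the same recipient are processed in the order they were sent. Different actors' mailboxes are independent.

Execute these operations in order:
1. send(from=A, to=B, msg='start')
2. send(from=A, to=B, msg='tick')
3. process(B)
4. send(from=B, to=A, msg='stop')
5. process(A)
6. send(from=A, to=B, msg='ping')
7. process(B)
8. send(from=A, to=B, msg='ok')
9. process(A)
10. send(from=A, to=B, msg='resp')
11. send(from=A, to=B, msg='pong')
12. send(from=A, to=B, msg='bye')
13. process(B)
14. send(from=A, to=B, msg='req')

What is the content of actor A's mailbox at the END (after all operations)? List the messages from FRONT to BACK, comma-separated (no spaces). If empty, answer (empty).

After 1 (send(from=A, to=B, msg='start')): A:[] B:[start]
After 2 (send(from=A, to=B, msg='tick')): A:[] B:[start,tick]
After 3 (process(B)): A:[] B:[tick]
After 4 (send(from=B, to=A, msg='stop')): A:[stop] B:[tick]
After 5 (process(A)): A:[] B:[tick]
After 6 (send(from=A, to=B, msg='ping')): A:[] B:[tick,ping]
After 7 (process(B)): A:[] B:[ping]
After 8 (send(from=A, to=B, msg='ok')): A:[] B:[ping,ok]
After 9 (process(A)): A:[] B:[ping,ok]
After 10 (send(from=A, to=B, msg='resp')): A:[] B:[ping,ok,resp]
After 11 (send(from=A, to=B, msg='pong')): A:[] B:[ping,ok,resp,pong]
After 12 (send(from=A, to=B, msg='bye')): A:[] B:[ping,ok,resp,pong,bye]
After 13 (process(B)): A:[] B:[ok,resp,pong,bye]
After 14 (send(from=A, to=B, msg='req')): A:[] B:[ok,resp,pong,bye,req]

Answer: (empty)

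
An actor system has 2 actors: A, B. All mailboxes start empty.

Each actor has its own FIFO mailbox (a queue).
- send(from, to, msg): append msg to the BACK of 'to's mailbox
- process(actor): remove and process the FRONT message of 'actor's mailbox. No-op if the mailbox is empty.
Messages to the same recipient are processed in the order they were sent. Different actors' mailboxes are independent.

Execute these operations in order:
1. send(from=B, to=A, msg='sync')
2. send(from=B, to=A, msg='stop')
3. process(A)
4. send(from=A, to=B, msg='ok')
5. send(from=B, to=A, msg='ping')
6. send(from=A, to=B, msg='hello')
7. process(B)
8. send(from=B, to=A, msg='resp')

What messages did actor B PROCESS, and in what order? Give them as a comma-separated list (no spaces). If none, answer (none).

After 1 (send(from=B, to=A, msg='sync')): A:[sync] B:[]
After 2 (send(from=B, to=A, msg='stop')): A:[sync,stop] B:[]
After 3 (process(A)): A:[stop] B:[]
After 4 (send(from=A, to=B, msg='ok')): A:[stop] B:[ok]
After 5 (send(from=B, to=A, msg='ping')): A:[stop,ping] B:[ok]
After 6 (send(from=A, to=B, msg='hello')): A:[stop,ping] B:[ok,hello]
After 7 (process(B)): A:[stop,ping] B:[hello]
After 8 (send(from=B, to=A, msg='resp')): A:[stop,ping,resp] B:[hello]

Answer: ok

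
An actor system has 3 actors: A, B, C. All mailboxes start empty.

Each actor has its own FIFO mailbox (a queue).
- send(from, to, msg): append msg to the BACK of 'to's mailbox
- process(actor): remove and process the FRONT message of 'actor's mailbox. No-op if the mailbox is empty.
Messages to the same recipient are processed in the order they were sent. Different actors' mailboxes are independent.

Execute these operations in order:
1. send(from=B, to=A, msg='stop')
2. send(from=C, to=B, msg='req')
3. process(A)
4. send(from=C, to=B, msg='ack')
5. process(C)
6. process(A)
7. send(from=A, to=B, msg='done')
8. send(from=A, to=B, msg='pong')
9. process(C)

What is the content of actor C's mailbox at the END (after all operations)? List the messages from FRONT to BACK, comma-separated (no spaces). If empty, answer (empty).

After 1 (send(from=B, to=A, msg='stop')): A:[stop] B:[] C:[]
After 2 (send(from=C, to=B, msg='req')): A:[stop] B:[req] C:[]
After 3 (process(A)): A:[] B:[req] C:[]
After 4 (send(from=C, to=B, msg='ack')): A:[] B:[req,ack] C:[]
After 5 (process(C)): A:[] B:[req,ack] C:[]
After 6 (process(A)): A:[] B:[req,ack] C:[]
After 7 (send(from=A, to=B, msg='done')): A:[] B:[req,ack,done] C:[]
After 8 (send(from=A, to=B, msg='pong')): A:[] B:[req,ack,done,pong] C:[]
After 9 (process(C)): A:[] B:[req,ack,done,pong] C:[]

Answer: (empty)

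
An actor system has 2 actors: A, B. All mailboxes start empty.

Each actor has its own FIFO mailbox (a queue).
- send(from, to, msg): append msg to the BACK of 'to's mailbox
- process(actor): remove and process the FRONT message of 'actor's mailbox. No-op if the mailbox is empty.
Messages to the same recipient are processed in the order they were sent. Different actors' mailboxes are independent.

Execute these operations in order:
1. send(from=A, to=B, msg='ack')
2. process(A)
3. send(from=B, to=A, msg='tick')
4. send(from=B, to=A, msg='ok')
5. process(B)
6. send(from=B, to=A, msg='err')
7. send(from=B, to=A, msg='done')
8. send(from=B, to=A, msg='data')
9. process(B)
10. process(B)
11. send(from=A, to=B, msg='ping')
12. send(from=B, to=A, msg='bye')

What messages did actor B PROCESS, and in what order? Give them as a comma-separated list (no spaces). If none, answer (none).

Answer: ack

Derivation:
After 1 (send(from=A, to=B, msg='ack')): A:[] B:[ack]
After 2 (process(A)): A:[] B:[ack]
After 3 (send(from=B, to=A, msg='tick')): A:[tick] B:[ack]
After 4 (send(from=B, to=A, msg='ok')): A:[tick,ok] B:[ack]
After 5 (process(B)): A:[tick,ok] B:[]
After 6 (send(from=B, to=A, msg='err')): A:[tick,ok,err] B:[]
After 7 (send(from=B, to=A, msg='done')): A:[tick,ok,err,done] B:[]
After 8 (send(from=B, to=A, msg='data')): A:[tick,ok,err,done,data] B:[]
After 9 (process(B)): A:[tick,ok,err,done,data] B:[]
After 10 (process(B)): A:[tick,ok,err,done,data] B:[]
After 11 (send(from=A, to=B, msg='ping')): A:[tick,ok,err,done,data] B:[ping]
After 12 (send(from=B, to=A, msg='bye')): A:[tick,ok,err,done,data,bye] B:[ping]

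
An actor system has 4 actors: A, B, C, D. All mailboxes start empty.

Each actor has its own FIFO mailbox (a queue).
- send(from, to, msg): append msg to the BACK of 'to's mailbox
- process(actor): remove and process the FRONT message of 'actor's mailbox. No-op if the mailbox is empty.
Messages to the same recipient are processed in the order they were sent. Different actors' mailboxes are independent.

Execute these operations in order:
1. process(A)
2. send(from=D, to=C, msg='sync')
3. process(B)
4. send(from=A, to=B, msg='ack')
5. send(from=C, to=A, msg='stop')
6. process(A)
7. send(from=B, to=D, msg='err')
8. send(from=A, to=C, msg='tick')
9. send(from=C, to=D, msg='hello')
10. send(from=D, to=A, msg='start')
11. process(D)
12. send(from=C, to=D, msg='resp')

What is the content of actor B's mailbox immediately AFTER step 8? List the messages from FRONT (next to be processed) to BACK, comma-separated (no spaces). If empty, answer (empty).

After 1 (process(A)): A:[] B:[] C:[] D:[]
After 2 (send(from=D, to=C, msg='sync')): A:[] B:[] C:[sync] D:[]
After 3 (process(B)): A:[] B:[] C:[sync] D:[]
After 4 (send(from=A, to=B, msg='ack')): A:[] B:[ack] C:[sync] D:[]
After 5 (send(from=C, to=A, msg='stop')): A:[stop] B:[ack] C:[sync] D:[]
After 6 (process(A)): A:[] B:[ack] C:[sync] D:[]
After 7 (send(from=B, to=D, msg='err')): A:[] B:[ack] C:[sync] D:[err]
After 8 (send(from=A, to=C, msg='tick')): A:[] B:[ack] C:[sync,tick] D:[err]

ack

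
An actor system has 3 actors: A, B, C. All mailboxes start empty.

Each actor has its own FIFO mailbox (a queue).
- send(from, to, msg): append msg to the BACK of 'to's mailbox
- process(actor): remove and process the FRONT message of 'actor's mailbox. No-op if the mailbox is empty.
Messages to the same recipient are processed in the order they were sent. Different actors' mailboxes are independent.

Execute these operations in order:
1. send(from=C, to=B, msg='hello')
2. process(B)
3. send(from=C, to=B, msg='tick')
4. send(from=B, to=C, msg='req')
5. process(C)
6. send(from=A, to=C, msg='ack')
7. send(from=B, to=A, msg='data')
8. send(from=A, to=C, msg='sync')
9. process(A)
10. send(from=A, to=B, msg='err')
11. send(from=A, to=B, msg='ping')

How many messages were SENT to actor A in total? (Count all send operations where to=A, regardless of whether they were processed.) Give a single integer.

Answer: 1

Derivation:
After 1 (send(from=C, to=B, msg='hello')): A:[] B:[hello] C:[]
After 2 (process(B)): A:[] B:[] C:[]
After 3 (send(from=C, to=B, msg='tick')): A:[] B:[tick] C:[]
After 4 (send(from=B, to=C, msg='req')): A:[] B:[tick] C:[req]
After 5 (process(C)): A:[] B:[tick] C:[]
After 6 (send(from=A, to=C, msg='ack')): A:[] B:[tick] C:[ack]
After 7 (send(from=B, to=A, msg='data')): A:[data] B:[tick] C:[ack]
After 8 (send(from=A, to=C, msg='sync')): A:[data] B:[tick] C:[ack,sync]
After 9 (process(A)): A:[] B:[tick] C:[ack,sync]
After 10 (send(from=A, to=B, msg='err')): A:[] B:[tick,err] C:[ack,sync]
After 11 (send(from=A, to=B, msg='ping')): A:[] B:[tick,err,ping] C:[ack,sync]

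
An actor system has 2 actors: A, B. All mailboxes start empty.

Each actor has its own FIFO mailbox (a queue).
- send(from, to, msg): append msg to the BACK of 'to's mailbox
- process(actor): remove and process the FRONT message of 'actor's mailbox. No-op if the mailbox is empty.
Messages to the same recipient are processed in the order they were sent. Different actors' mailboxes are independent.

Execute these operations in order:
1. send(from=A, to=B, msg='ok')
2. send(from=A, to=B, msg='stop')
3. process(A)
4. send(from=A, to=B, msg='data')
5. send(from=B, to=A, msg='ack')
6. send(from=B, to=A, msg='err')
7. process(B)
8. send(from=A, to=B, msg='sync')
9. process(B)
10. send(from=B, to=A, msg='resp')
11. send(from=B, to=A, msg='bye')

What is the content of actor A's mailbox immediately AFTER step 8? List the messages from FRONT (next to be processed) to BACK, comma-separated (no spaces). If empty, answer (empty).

After 1 (send(from=A, to=B, msg='ok')): A:[] B:[ok]
After 2 (send(from=A, to=B, msg='stop')): A:[] B:[ok,stop]
After 3 (process(A)): A:[] B:[ok,stop]
After 4 (send(from=A, to=B, msg='data')): A:[] B:[ok,stop,data]
After 5 (send(from=B, to=A, msg='ack')): A:[ack] B:[ok,stop,data]
After 6 (send(from=B, to=A, msg='err')): A:[ack,err] B:[ok,stop,data]
After 7 (process(B)): A:[ack,err] B:[stop,data]
After 8 (send(from=A, to=B, msg='sync')): A:[ack,err] B:[stop,data,sync]

ack,err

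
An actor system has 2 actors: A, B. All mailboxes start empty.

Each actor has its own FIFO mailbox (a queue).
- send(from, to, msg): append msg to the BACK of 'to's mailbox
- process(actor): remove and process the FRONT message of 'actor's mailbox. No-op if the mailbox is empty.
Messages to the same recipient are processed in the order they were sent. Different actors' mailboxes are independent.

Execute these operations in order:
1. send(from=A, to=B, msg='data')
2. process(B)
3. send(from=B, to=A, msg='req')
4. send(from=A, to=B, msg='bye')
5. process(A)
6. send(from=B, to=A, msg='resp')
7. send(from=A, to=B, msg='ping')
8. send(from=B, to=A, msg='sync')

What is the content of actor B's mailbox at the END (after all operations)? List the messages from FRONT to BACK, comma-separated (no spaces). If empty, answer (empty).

Answer: bye,ping

Derivation:
After 1 (send(from=A, to=B, msg='data')): A:[] B:[data]
After 2 (process(B)): A:[] B:[]
After 3 (send(from=B, to=A, msg='req')): A:[req] B:[]
After 4 (send(from=A, to=B, msg='bye')): A:[req] B:[bye]
After 5 (process(A)): A:[] B:[bye]
After 6 (send(from=B, to=A, msg='resp')): A:[resp] B:[bye]
After 7 (send(from=A, to=B, msg='ping')): A:[resp] B:[bye,ping]
After 8 (send(from=B, to=A, msg='sync')): A:[resp,sync] B:[bye,ping]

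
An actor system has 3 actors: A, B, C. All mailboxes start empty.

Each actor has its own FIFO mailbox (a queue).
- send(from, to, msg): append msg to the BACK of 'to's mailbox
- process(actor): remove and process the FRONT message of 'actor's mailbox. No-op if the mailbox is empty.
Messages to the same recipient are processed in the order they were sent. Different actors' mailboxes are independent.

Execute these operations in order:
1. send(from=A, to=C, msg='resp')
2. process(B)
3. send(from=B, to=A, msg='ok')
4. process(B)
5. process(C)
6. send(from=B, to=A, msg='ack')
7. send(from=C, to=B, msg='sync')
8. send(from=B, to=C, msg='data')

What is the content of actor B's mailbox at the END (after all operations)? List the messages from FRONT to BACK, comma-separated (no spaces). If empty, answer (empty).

After 1 (send(from=A, to=C, msg='resp')): A:[] B:[] C:[resp]
After 2 (process(B)): A:[] B:[] C:[resp]
After 3 (send(from=B, to=A, msg='ok')): A:[ok] B:[] C:[resp]
After 4 (process(B)): A:[ok] B:[] C:[resp]
After 5 (process(C)): A:[ok] B:[] C:[]
After 6 (send(from=B, to=A, msg='ack')): A:[ok,ack] B:[] C:[]
After 7 (send(from=C, to=B, msg='sync')): A:[ok,ack] B:[sync] C:[]
After 8 (send(from=B, to=C, msg='data')): A:[ok,ack] B:[sync] C:[data]

Answer: sync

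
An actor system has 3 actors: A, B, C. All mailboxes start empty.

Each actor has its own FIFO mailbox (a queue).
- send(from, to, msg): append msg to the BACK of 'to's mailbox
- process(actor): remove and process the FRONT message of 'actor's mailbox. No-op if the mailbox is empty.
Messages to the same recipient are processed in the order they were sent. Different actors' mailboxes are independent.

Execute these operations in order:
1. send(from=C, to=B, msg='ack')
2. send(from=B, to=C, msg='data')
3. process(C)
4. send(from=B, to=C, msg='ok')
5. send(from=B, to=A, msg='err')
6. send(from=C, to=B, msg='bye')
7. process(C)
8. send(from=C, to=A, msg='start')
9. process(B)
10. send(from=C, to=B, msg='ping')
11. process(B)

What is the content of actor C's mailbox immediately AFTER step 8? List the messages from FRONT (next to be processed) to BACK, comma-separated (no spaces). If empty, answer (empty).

After 1 (send(from=C, to=B, msg='ack')): A:[] B:[ack] C:[]
After 2 (send(from=B, to=C, msg='data')): A:[] B:[ack] C:[data]
After 3 (process(C)): A:[] B:[ack] C:[]
After 4 (send(from=B, to=C, msg='ok')): A:[] B:[ack] C:[ok]
After 5 (send(from=B, to=A, msg='err')): A:[err] B:[ack] C:[ok]
After 6 (send(from=C, to=B, msg='bye')): A:[err] B:[ack,bye] C:[ok]
After 7 (process(C)): A:[err] B:[ack,bye] C:[]
After 8 (send(from=C, to=A, msg='start')): A:[err,start] B:[ack,bye] C:[]

(empty)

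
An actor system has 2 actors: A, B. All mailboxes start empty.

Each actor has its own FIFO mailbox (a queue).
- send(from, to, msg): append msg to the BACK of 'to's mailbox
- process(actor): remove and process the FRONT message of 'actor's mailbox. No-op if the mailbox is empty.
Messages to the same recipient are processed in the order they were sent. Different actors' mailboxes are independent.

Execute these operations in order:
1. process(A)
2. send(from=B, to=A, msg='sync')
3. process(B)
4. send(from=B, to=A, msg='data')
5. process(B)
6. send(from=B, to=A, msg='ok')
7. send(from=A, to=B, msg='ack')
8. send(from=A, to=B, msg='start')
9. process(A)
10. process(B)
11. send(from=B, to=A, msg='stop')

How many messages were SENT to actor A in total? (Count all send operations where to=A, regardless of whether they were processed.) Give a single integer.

After 1 (process(A)): A:[] B:[]
After 2 (send(from=B, to=A, msg='sync')): A:[sync] B:[]
After 3 (process(B)): A:[sync] B:[]
After 4 (send(from=B, to=A, msg='data')): A:[sync,data] B:[]
After 5 (process(B)): A:[sync,data] B:[]
After 6 (send(from=B, to=A, msg='ok')): A:[sync,data,ok] B:[]
After 7 (send(from=A, to=B, msg='ack')): A:[sync,data,ok] B:[ack]
After 8 (send(from=A, to=B, msg='start')): A:[sync,data,ok] B:[ack,start]
After 9 (process(A)): A:[data,ok] B:[ack,start]
After 10 (process(B)): A:[data,ok] B:[start]
After 11 (send(from=B, to=A, msg='stop')): A:[data,ok,stop] B:[start]

Answer: 4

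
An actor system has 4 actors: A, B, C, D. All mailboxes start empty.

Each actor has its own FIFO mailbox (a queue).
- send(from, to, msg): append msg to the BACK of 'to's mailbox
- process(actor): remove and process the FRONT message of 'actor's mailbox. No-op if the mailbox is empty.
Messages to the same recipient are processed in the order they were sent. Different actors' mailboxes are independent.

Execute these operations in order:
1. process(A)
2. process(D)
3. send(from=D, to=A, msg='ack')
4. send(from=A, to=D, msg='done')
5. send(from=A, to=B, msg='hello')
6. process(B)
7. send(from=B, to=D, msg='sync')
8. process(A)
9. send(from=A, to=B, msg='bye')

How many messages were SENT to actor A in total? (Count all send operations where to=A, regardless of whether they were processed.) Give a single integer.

Answer: 1

Derivation:
After 1 (process(A)): A:[] B:[] C:[] D:[]
After 2 (process(D)): A:[] B:[] C:[] D:[]
After 3 (send(from=D, to=A, msg='ack')): A:[ack] B:[] C:[] D:[]
After 4 (send(from=A, to=D, msg='done')): A:[ack] B:[] C:[] D:[done]
After 5 (send(from=A, to=B, msg='hello')): A:[ack] B:[hello] C:[] D:[done]
After 6 (process(B)): A:[ack] B:[] C:[] D:[done]
After 7 (send(from=B, to=D, msg='sync')): A:[ack] B:[] C:[] D:[done,sync]
After 8 (process(A)): A:[] B:[] C:[] D:[done,sync]
After 9 (send(from=A, to=B, msg='bye')): A:[] B:[bye] C:[] D:[done,sync]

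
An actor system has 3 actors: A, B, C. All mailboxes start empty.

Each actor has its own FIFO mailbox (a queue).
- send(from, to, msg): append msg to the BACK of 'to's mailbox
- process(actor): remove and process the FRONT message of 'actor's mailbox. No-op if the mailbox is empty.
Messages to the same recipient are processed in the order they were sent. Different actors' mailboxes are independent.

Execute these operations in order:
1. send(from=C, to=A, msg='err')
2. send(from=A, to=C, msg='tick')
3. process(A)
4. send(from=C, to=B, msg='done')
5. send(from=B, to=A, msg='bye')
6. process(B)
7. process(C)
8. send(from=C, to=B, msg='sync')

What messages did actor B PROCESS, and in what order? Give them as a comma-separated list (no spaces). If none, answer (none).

After 1 (send(from=C, to=A, msg='err')): A:[err] B:[] C:[]
After 2 (send(from=A, to=C, msg='tick')): A:[err] B:[] C:[tick]
After 3 (process(A)): A:[] B:[] C:[tick]
After 4 (send(from=C, to=B, msg='done')): A:[] B:[done] C:[tick]
After 5 (send(from=B, to=A, msg='bye')): A:[bye] B:[done] C:[tick]
After 6 (process(B)): A:[bye] B:[] C:[tick]
After 7 (process(C)): A:[bye] B:[] C:[]
After 8 (send(from=C, to=B, msg='sync')): A:[bye] B:[sync] C:[]

Answer: done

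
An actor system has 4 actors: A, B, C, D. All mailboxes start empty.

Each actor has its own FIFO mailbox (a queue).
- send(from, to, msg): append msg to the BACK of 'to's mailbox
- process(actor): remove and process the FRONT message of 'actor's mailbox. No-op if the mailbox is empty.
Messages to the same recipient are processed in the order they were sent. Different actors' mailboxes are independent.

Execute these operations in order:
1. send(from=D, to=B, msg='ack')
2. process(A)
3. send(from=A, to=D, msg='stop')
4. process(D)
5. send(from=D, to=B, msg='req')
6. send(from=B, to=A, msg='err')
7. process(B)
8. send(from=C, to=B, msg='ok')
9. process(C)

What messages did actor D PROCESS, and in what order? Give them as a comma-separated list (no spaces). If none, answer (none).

Answer: stop

Derivation:
After 1 (send(from=D, to=B, msg='ack')): A:[] B:[ack] C:[] D:[]
After 2 (process(A)): A:[] B:[ack] C:[] D:[]
After 3 (send(from=A, to=D, msg='stop')): A:[] B:[ack] C:[] D:[stop]
After 4 (process(D)): A:[] B:[ack] C:[] D:[]
After 5 (send(from=D, to=B, msg='req')): A:[] B:[ack,req] C:[] D:[]
After 6 (send(from=B, to=A, msg='err')): A:[err] B:[ack,req] C:[] D:[]
After 7 (process(B)): A:[err] B:[req] C:[] D:[]
After 8 (send(from=C, to=B, msg='ok')): A:[err] B:[req,ok] C:[] D:[]
After 9 (process(C)): A:[err] B:[req,ok] C:[] D:[]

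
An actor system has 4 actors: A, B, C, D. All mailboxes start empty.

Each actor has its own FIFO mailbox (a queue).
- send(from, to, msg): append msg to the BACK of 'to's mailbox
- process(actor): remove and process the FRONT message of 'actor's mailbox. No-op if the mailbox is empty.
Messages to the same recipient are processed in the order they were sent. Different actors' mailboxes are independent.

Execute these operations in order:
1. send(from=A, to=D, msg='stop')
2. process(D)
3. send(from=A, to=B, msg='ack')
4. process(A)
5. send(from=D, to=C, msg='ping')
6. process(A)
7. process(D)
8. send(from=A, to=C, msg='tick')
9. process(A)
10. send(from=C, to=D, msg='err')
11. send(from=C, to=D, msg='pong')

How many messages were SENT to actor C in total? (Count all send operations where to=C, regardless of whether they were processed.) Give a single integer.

Answer: 2

Derivation:
After 1 (send(from=A, to=D, msg='stop')): A:[] B:[] C:[] D:[stop]
After 2 (process(D)): A:[] B:[] C:[] D:[]
After 3 (send(from=A, to=B, msg='ack')): A:[] B:[ack] C:[] D:[]
After 4 (process(A)): A:[] B:[ack] C:[] D:[]
After 5 (send(from=D, to=C, msg='ping')): A:[] B:[ack] C:[ping] D:[]
After 6 (process(A)): A:[] B:[ack] C:[ping] D:[]
After 7 (process(D)): A:[] B:[ack] C:[ping] D:[]
After 8 (send(from=A, to=C, msg='tick')): A:[] B:[ack] C:[ping,tick] D:[]
After 9 (process(A)): A:[] B:[ack] C:[ping,tick] D:[]
After 10 (send(from=C, to=D, msg='err')): A:[] B:[ack] C:[ping,tick] D:[err]
After 11 (send(from=C, to=D, msg='pong')): A:[] B:[ack] C:[ping,tick] D:[err,pong]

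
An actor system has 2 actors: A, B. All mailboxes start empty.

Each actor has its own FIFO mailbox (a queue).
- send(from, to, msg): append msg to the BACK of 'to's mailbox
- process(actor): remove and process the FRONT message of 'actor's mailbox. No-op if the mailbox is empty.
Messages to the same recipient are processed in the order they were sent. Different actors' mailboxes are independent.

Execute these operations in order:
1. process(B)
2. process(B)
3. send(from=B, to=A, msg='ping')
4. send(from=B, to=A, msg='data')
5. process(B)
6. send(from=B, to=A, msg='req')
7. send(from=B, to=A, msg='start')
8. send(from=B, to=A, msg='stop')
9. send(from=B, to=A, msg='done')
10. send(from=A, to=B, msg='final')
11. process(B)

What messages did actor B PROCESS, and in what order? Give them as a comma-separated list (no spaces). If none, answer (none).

Answer: final

Derivation:
After 1 (process(B)): A:[] B:[]
After 2 (process(B)): A:[] B:[]
After 3 (send(from=B, to=A, msg='ping')): A:[ping] B:[]
After 4 (send(from=B, to=A, msg='data')): A:[ping,data] B:[]
After 5 (process(B)): A:[ping,data] B:[]
After 6 (send(from=B, to=A, msg='req')): A:[ping,data,req] B:[]
After 7 (send(from=B, to=A, msg='start')): A:[ping,data,req,start] B:[]
After 8 (send(from=B, to=A, msg='stop')): A:[ping,data,req,start,stop] B:[]
After 9 (send(from=B, to=A, msg='done')): A:[ping,data,req,start,stop,done] B:[]
After 10 (send(from=A, to=B, msg='final')): A:[ping,data,req,start,stop,done] B:[final]
After 11 (process(B)): A:[ping,data,req,start,stop,done] B:[]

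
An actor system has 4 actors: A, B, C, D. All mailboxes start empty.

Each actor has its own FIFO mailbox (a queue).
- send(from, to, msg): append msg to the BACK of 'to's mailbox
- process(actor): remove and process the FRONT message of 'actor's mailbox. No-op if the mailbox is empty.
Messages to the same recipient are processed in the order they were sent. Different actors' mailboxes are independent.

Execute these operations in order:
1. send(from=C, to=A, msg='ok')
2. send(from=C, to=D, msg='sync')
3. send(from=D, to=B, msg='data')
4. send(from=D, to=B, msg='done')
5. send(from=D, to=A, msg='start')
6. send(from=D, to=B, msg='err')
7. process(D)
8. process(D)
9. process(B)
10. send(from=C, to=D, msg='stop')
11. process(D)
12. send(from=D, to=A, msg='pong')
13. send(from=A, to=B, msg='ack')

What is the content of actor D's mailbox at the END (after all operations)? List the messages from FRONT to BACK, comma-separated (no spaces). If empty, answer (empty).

After 1 (send(from=C, to=A, msg='ok')): A:[ok] B:[] C:[] D:[]
After 2 (send(from=C, to=D, msg='sync')): A:[ok] B:[] C:[] D:[sync]
After 3 (send(from=D, to=B, msg='data')): A:[ok] B:[data] C:[] D:[sync]
After 4 (send(from=D, to=B, msg='done')): A:[ok] B:[data,done] C:[] D:[sync]
After 5 (send(from=D, to=A, msg='start')): A:[ok,start] B:[data,done] C:[] D:[sync]
After 6 (send(from=D, to=B, msg='err')): A:[ok,start] B:[data,done,err] C:[] D:[sync]
After 7 (process(D)): A:[ok,start] B:[data,done,err] C:[] D:[]
After 8 (process(D)): A:[ok,start] B:[data,done,err] C:[] D:[]
After 9 (process(B)): A:[ok,start] B:[done,err] C:[] D:[]
After 10 (send(from=C, to=D, msg='stop')): A:[ok,start] B:[done,err] C:[] D:[stop]
After 11 (process(D)): A:[ok,start] B:[done,err] C:[] D:[]
After 12 (send(from=D, to=A, msg='pong')): A:[ok,start,pong] B:[done,err] C:[] D:[]
After 13 (send(from=A, to=B, msg='ack')): A:[ok,start,pong] B:[done,err,ack] C:[] D:[]

Answer: (empty)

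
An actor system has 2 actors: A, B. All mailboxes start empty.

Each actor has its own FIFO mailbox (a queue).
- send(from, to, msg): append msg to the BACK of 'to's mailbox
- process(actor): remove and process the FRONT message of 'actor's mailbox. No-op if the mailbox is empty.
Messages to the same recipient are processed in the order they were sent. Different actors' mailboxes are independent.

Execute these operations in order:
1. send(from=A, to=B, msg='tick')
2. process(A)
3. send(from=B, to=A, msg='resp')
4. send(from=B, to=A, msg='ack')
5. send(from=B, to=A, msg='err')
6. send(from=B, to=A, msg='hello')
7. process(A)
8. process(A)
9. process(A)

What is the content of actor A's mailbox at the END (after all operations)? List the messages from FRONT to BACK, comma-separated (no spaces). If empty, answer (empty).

Answer: hello

Derivation:
After 1 (send(from=A, to=B, msg='tick')): A:[] B:[tick]
After 2 (process(A)): A:[] B:[tick]
After 3 (send(from=B, to=A, msg='resp')): A:[resp] B:[tick]
After 4 (send(from=B, to=A, msg='ack')): A:[resp,ack] B:[tick]
After 5 (send(from=B, to=A, msg='err')): A:[resp,ack,err] B:[tick]
After 6 (send(from=B, to=A, msg='hello')): A:[resp,ack,err,hello] B:[tick]
After 7 (process(A)): A:[ack,err,hello] B:[tick]
After 8 (process(A)): A:[err,hello] B:[tick]
After 9 (process(A)): A:[hello] B:[tick]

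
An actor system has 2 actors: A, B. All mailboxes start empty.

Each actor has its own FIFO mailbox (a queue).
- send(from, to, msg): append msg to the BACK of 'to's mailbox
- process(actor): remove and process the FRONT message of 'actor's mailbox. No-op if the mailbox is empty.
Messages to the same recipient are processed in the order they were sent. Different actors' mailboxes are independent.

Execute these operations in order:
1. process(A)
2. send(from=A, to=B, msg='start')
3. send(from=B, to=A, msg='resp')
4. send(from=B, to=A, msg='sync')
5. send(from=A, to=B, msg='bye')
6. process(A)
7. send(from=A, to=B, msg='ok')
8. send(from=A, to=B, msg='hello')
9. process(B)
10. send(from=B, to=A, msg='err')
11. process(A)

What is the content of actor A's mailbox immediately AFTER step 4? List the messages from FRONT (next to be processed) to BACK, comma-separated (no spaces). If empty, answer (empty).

After 1 (process(A)): A:[] B:[]
After 2 (send(from=A, to=B, msg='start')): A:[] B:[start]
After 3 (send(from=B, to=A, msg='resp')): A:[resp] B:[start]
After 4 (send(from=B, to=A, msg='sync')): A:[resp,sync] B:[start]

resp,sync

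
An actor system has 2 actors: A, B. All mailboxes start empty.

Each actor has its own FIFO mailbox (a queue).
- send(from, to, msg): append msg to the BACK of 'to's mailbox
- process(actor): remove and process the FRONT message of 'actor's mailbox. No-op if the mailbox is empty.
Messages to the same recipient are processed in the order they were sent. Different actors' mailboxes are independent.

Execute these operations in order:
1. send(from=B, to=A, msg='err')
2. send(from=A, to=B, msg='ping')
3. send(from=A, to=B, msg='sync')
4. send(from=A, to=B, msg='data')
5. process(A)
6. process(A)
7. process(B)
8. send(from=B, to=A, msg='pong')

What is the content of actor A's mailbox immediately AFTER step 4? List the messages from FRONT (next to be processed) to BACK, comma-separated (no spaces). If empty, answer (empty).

After 1 (send(from=B, to=A, msg='err')): A:[err] B:[]
After 2 (send(from=A, to=B, msg='ping')): A:[err] B:[ping]
After 3 (send(from=A, to=B, msg='sync')): A:[err] B:[ping,sync]
After 4 (send(from=A, to=B, msg='data')): A:[err] B:[ping,sync,data]

err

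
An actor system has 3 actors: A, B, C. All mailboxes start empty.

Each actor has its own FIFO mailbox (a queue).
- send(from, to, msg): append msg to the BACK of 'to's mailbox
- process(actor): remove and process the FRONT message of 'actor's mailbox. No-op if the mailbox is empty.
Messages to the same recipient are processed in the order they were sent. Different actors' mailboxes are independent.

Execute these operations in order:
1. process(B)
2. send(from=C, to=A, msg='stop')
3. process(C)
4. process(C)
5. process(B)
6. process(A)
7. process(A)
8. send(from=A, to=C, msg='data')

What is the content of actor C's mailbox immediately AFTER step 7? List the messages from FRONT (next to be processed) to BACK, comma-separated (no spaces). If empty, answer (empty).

After 1 (process(B)): A:[] B:[] C:[]
After 2 (send(from=C, to=A, msg='stop')): A:[stop] B:[] C:[]
After 3 (process(C)): A:[stop] B:[] C:[]
After 4 (process(C)): A:[stop] B:[] C:[]
After 5 (process(B)): A:[stop] B:[] C:[]
After 6 (process(A)): A:[] B:[] C:[]
After 7 (process(A)): A:[] B:[] C:[]

(empty)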